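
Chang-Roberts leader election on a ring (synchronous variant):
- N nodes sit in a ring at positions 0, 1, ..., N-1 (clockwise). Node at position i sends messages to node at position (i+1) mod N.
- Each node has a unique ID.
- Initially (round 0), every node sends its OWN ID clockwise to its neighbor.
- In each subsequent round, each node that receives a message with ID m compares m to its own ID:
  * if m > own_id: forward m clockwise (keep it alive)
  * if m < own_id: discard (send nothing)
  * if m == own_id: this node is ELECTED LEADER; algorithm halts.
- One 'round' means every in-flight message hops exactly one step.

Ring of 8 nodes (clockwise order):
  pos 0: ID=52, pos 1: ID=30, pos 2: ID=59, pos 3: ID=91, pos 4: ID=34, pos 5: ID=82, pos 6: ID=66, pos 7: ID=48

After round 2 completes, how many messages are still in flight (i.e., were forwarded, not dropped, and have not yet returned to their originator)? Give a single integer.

Answer: 3

Derivation:
Round 1: pos1(id30) recv 52: fwd; pos2(id59) recv 30: drop; pos3(id91) recv 59: drop; pos4(id34) recv 91: fwd; pos5(id82) recv 34: drop; pos6(id66) recv 82: fwd; pos7(id48) recv 66: fwd; pos0(id52) recv 48: drop
Round 2: pos2(id59) recv 52: drop; pos5(id82) recv 91: fwd; pos7(id48) recv 82: fwd; pos0(id52) recv 66: fwd
After round 2: 3 messages still in flight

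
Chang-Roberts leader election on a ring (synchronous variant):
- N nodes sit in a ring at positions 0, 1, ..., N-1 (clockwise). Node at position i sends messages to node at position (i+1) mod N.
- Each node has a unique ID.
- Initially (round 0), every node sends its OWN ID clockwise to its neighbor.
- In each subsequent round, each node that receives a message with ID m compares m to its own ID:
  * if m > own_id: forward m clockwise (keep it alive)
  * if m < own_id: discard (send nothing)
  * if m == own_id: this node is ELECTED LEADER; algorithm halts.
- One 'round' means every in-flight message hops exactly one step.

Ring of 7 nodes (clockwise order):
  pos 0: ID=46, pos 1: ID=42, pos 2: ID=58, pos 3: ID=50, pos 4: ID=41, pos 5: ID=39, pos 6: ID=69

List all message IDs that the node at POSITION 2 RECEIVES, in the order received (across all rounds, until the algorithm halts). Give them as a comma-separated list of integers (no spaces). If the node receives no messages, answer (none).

Answer: 42,46,69

Derivation:
Round 1: pos1(id42) recv 46: fwd; pos2(id58) recv 42: drop; pos3(id50) recv 58: fwd; pos4(id41) recv 50: fwd; pos5(id39) recv 41: fwd; pos6(id69) recv 39: drop; pos0(id46) recv 69: fwd
Round 2: pos2(id58) recv 46: drop; pos4(id41) recv 58: fwd; pos5(id39) recv 50: fwd; pos6(id69) recv 41: drop; pos1(id42) recv 69: fwd
Round 3: pos5(id39) recv 58: fwd; pos6(id69) recv 50: drop; pos2(id58) recv 69: fwd
Round 4: pos6(id69) recv 58: drop; pos3(id50) recv 69: fwd
Round 5: pos4(id41) recv 69: fwd
Round 6: pos5(id39) recv 69: fwd
Round 7: pos6(id69) recv 69: ELECTED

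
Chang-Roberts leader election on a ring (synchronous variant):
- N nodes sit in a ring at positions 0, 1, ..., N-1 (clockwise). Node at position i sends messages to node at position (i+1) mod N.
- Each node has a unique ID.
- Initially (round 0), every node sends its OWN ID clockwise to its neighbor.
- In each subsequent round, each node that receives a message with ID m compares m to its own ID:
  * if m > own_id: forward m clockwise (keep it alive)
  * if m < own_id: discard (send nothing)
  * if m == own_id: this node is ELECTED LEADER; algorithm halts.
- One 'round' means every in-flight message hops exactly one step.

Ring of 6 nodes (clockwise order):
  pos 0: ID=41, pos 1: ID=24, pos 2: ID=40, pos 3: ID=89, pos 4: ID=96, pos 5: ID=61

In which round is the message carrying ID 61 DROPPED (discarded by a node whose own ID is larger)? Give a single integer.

Round 1: pos1(id24) recv 41: fwd; pos2(id40) recv 24: drop; pos3(id89) recv 40: drop; pos4(id96) recv 89: drop; pos5(id61) recv 96: fwd; pos0(id41) recv 61: fwd
Round 2: pos2(id40) recv 41: fwd; pos0(id41) recv 96: fwd; pos1(id24) recv 61: fwd
Round 3: pos3(id89) recv 41: drop; pos1(id24) recv 96: fwd; pos2(id40) recv 61: fwd
Round 4: pos2(id40) recv 96: fwd; pos3(id89) recv 61: drop
Round 5: pos3(id89) recv 96: fwd
Round 6: pos4(id96) recv 96: ELECTED
Message ID 61 originates at pos 5; dropped at pos 3 in round 4

Answer: 4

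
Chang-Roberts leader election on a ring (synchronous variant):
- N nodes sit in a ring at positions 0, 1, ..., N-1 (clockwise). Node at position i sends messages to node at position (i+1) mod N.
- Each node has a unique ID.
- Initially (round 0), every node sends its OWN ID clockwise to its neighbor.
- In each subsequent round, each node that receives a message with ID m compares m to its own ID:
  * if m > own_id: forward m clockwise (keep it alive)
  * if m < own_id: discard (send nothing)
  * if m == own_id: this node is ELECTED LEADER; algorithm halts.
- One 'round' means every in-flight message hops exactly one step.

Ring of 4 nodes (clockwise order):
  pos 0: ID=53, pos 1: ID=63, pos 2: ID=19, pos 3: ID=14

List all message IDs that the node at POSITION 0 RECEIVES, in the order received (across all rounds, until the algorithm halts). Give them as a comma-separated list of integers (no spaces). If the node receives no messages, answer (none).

Answer: 14,19,63

Derivation:
Round 1: pos1(id63) recv 53: drop; pos2(id19) recv 63: fwd; pos3(id14) recv 19: fwd; pos0(id53) recv 14: drop
Round 2: pos3(id14) recv 63: fwd; pos0(id53) recv 19: drop
Round 3: pos0(id53) recv 63: fwd
Round 4: pos1(id63) recv 63: ELECTED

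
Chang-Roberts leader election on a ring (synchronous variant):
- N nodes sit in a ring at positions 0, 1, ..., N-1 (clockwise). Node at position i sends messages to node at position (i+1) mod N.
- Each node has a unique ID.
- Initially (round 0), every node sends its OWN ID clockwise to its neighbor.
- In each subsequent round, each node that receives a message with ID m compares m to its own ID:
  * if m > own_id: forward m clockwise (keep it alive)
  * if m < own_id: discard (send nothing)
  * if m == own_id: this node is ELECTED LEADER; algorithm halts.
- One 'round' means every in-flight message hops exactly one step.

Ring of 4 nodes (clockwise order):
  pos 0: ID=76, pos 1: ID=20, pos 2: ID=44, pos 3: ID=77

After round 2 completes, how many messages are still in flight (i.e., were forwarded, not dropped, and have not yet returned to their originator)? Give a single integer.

Answer: 2

Derivation:
Round 1: pos1(id20) recv 76: fwd; pos2(id44) recv 20: drop; pos3(id77) recv 44: drop; pos0(id76) recv 77: fwd
Round 2: pos2(id44) recv 76: fwd; pos1(id20) recv 77: fwd
After round 2: 2 messages still in flight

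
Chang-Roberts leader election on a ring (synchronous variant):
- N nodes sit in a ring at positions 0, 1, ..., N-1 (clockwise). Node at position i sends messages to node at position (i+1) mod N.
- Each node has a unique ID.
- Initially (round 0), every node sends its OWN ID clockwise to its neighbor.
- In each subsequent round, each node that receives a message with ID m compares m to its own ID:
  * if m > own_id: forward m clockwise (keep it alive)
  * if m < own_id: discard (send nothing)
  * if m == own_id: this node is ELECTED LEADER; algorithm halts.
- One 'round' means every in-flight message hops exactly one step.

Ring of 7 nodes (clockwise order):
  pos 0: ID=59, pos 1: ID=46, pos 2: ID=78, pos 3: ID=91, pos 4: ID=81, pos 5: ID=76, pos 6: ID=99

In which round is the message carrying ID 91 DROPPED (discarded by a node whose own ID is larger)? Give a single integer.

Answer: 3

Derivation:
Round 1: pos1(id46) recv 59: fwd; pos2(id78) recv 46: drop; pos3(id91) recv 78: drop; pos4(id81) recv 91: fwd; pos5(id76) recv 81: fwd; pos6(id99) recv 76: drop; pos0(id59) recv 99: fwd
Round 2: pos2(id78) recv 59: drop; pos5(id76) recv 91: fwd; pos6(id99) recv 81: drop; pos1(id46) recv 99: fwd
Round 3: pos6(id99) recv 91: drop; pos2(id78) recv 99: fwd
Round 4: pos3(id91) recv 99: fwd
Round 5: pos4(id81) recv 99: fwd
Round 6: pos5(id76) recv 99: fwd
Round 7: pos6(id99) recv 99: ELECTED
Message ID 91 originates at pos 3; dropped at pos 6 in round 3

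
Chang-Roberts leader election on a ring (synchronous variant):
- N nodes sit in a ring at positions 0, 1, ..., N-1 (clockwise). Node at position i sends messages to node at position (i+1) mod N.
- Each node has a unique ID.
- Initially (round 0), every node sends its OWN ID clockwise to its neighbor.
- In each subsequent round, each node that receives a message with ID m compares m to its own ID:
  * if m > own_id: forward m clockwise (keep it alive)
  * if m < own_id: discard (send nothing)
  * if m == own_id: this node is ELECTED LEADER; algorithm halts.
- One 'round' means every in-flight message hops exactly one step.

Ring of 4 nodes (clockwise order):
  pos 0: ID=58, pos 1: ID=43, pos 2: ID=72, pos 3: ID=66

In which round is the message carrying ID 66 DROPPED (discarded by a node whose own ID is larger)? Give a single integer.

Answer: 3

Derivation:
Round 1: pos1(id43) recv 58: fwd; pos2(id72) recv 43: drop; pos3(id66) recv 72: fwd; pos0(id58) recv 66: fwd
Round 2: pos2(id72) recv 58: drop; pos0(id58) recv 72: fwd; pos1(id43) recv 66: fwd
Round 3: pos1(id43) recv 72: fwd; pos2(id72) recv 66: drop
Round 4: pos2(id72) recv 72: ELECTED
Message ID 66 originates at pos 3; dropped at pos 2 in round 3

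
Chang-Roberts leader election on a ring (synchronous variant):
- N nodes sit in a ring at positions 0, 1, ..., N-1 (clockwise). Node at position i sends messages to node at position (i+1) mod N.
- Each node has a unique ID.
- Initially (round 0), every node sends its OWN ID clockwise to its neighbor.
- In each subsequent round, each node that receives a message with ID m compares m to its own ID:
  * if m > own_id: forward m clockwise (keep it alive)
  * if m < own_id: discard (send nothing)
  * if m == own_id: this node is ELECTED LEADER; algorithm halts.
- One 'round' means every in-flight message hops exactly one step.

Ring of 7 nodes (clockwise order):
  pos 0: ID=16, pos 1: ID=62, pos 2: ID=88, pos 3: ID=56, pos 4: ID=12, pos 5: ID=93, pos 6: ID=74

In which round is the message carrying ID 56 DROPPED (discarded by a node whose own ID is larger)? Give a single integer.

Round 1: pos1(id62) recv 16: drop; pos2(id88) recv 62: drop; pos3(id56) recv 88: fwd; pos4(id12) recv 56: fwd; pos5(id93) recv 12: drop; pos6(id74) recv 93: fwd; pos0(id16) recv 74: fwd
Round 2: pos4(id12) recv 88: fwd; pos5(id93) recv 56: drop; pos0(id16) recv 93: fwd; pos1(id62) recv 74: fwd
Round 3: pos5(id93) recv 88: drop; pos1(id62) recv 93: fwd; pos2(id88) recv 74: drop
Round 4: pos2(id88) recv 93: fwd
Round 5: pos3(id56) recv 93: fwd
Round 6: pos4(id12) recv 93: fwd
Round 7: pos5(id93) recv 93: ELECTED
Message ID 56 originates at pos 3; dropped at pos 5 in round 2

Answer: 2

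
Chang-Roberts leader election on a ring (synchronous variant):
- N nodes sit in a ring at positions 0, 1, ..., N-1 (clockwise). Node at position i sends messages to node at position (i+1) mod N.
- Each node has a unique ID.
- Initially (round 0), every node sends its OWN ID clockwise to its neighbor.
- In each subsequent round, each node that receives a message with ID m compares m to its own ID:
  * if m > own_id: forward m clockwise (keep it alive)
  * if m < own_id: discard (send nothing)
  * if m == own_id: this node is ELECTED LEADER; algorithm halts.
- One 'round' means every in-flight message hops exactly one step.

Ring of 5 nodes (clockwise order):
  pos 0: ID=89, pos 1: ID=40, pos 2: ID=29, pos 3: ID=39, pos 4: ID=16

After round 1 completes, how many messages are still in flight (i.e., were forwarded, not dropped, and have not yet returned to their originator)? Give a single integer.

Answer: 3

Derivation:
Round 1: pos1(id40) recv 89: fwd; pos2(id29) recv 40: fwd; pos3(id39) recv 29: drop; pos4(id16) recv 39: fwd; pos0(id89) recv 16: drop
After round 1: 3 messages still in flight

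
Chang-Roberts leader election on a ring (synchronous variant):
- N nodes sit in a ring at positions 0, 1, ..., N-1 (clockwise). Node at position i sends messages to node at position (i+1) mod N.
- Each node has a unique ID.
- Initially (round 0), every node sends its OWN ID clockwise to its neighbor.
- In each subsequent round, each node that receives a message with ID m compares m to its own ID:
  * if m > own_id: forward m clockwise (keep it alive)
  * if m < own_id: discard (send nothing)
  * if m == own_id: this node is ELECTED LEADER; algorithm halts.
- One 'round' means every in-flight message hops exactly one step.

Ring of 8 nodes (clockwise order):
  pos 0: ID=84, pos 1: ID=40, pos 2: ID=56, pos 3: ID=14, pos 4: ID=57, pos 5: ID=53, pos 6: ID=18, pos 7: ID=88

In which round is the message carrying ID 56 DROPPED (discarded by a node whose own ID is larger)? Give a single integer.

Answer: 2

Derivation:
Round 1: pos1(id40) recv 84: fwd; pos2(id56) recv 40: drop; pos3(id14) recv 56: fwd; pos4(id57) recv 14: drop; pos5(id53) recv 57: fwd; pos6(id18) recv 53: fwd; pos7(id88) recv 18: drop; pos0(id84) recv 88: fwd
Round 2: pos2(id56) recv 84: fwd; pos4(id57) recv 56: drop; pos6(id18) recv 57: fwd; pos7(id88) recv 53: drop; pos1(id40) recv 88: fwd
Round 3: pos3(id14) recv 84: fwd; pos7(id88) recv 57: drop; pos2(id56) recv 88: fwd
Round 4: pos4(id57) recv 84: fwd; pos3(id14) recv 88: fwd
Round 5: pos5(id53) recv 84: fwd; pos4(id57) recv 88: fwd
Round 6: pos6(id18) recv 84: fwd; pos5(id53) recv 88: fwd
Round 7: pos7(id88) recv 84: drop; pos6(id18) recv 88: fwd
Round 8: pos7(id88) recv 88: ELECTED
Message ID 56 originates at pos 2; dropped at pos 4 in round 2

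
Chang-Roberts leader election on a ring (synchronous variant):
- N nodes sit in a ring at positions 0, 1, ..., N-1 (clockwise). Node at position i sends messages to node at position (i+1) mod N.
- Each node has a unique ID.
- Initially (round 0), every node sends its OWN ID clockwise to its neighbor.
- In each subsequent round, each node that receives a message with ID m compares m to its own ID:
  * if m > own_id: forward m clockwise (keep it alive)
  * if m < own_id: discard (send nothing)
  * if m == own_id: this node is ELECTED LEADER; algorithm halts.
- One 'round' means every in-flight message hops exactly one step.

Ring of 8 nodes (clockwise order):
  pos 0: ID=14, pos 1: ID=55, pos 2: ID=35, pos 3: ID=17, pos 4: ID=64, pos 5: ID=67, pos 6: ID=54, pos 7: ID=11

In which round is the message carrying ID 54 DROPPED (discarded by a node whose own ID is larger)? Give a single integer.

Round 1: pos1(id55) recv 14: drop; pos2(id35) recv 55: fwd; pos3(id17) recv 35: fwd; pos4(id64) recv 17: drop; pos5(id67) recv 64: drop; pos6(id54) recv 67: fwd; pos7(id11) recv 54: fwd; pos0(id14) recv 11: drop
Round 2: pos3(id17) recv 55: fwd; pos4(id64) recv 35: drop; pos7(id11) recv 67: fwd; pos0(id14) recv 54: fwd
Round 3: pos4(id64) recv 55: drop; pos0(id14) recv 67: fwd; pos1(id55) recv 54: drop
Round 4: pos1(id55) recv 67: fwd
Round 5: pos2(id35) recv 67: fwd
Round 6: pos3(id17) recv 67: fwd
Round 7: pos4(id64) recv 67: fwd
Round 8: pos5(id67) recv 67: ELECTED
Message ID 54 originates at pos 6; dropped at pos 1 in round 3

Answer: 3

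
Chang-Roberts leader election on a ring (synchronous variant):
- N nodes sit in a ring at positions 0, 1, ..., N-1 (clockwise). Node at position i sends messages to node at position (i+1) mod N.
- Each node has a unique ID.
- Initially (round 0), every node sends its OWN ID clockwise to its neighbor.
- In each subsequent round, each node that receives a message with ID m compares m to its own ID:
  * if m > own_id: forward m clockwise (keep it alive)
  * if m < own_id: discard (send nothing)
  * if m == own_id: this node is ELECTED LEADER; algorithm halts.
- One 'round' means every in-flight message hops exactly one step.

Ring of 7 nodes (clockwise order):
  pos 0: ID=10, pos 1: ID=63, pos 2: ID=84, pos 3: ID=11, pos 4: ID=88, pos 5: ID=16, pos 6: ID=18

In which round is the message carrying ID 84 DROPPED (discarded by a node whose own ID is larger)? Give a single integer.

Round 1: pos1(id63) recv 10: drop; pos2(id84) recv 63: drop; pos3(id11) recv 84: fwd; pos4(id88) recv 11: drop; pos5(id16) recv 88: fwd; pos6(id18) recv 16: drop; pos0(id10) recv 18: fwd
Round 2: pos4(id88) recv 84: drop; pos6(id18) recv 88: fwd; pos1(id63) recv 18: drop
Round 3: pos0(id10) recv 88: fwd
Round 4: pos1(id63) recv 88: fwd
Round 5: pos2(id84) recv 88: fwd
Round 6: pos3(id11) recv 88: fwd
Round 7: pos4(id88) recv 88: ELECTED
Message ID 84 originates at pos 2; dropped at pos 4 in round 2

Answer: 2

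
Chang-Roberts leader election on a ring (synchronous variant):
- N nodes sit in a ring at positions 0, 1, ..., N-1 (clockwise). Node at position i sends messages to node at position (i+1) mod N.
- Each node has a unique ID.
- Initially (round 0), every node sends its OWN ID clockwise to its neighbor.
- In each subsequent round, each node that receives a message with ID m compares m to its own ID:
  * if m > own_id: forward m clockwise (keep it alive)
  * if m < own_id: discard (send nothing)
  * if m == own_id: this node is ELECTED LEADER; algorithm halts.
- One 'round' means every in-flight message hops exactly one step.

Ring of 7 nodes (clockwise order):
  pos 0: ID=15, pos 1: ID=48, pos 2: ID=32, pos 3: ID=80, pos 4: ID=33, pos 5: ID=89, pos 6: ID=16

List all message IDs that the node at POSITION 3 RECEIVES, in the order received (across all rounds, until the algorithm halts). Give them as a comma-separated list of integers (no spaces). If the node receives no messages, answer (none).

Round 1: pos1(id48) recv 15: drop; pos2(id32) recv 48: fwd; pos3(id80) recv 32: drop; pos4(id33) recv 80: fwd; pos5(id89) recv 33: drop; pos6(id16) recv 89: fwd; pos0(id15) recv 16: fwd
Round 2: pos3(id80) recv 48: drop; pos5(id89) recv 80: drop; pos0(id15) recv 89: fwd; pos1(id48) recv 16: drop
Round 3: pos1(id48) recv 89: fwd
Round 4: pos2(id32) recv 89: fwd
Round 5: pos3(id80) recv 89: fwd
Round 6: pos4(id33) recv 89: fwd
Round 7: pos5(id89) recv 89: ELECTED

Answer: 32,48,89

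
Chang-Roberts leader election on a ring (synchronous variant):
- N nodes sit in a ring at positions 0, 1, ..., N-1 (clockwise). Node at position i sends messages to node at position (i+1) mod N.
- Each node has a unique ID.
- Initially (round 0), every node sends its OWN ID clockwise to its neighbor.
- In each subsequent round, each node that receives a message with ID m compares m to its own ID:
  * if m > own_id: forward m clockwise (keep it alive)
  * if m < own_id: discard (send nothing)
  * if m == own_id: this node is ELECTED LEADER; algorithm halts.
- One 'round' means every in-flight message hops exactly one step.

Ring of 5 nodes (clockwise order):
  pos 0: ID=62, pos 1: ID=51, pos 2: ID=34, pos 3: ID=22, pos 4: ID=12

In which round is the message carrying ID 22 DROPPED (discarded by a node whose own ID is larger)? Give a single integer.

Round 1: pos1(id51) recv 62: fwd; pos2(id34) recv 51: fwd; pos3(id22) recv 34: fwd; pos4(id12) recv 22: fwd; pos0(id62) recv 12: drop
Round 2: pos2(id34) recv 62: fwd; pos3(id22) recv 51: fwd; pos4(id12) recv 34: fwd; pos0(id62) recv 22: drop
Round 3: pos3(id22) recv 62: fwd; pos4(id12) recv 51: fwd; pos0(id62) recv 34: drop
Round 4: pos4(id12) recv 62: fwd; pos0(id62) recv 51: drop
Round 5: pos0(id62) recv 62: ELECTED
Message ID 22 originates at pos 3; dropped at pos 0 in round 2

Answer: 2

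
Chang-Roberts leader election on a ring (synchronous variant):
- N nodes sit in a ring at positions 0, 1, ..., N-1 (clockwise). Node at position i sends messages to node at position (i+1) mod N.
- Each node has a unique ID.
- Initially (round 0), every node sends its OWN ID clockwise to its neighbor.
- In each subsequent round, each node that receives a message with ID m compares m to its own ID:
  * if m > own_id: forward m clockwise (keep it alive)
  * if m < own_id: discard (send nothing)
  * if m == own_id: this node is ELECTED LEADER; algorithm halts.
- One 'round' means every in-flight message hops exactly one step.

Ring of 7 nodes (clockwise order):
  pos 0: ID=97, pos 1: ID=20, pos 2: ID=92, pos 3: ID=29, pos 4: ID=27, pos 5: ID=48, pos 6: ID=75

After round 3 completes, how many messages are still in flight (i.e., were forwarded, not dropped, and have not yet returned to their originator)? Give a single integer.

Answer: 2

Derivation:
Round 1: pos1(id20) recv 97: fwd; pos2(id92) recv 20: drop; pos3(id29) recv 92: fwd; pos4(id27) recv 29: fwd; pos5(id48) recv 27: drop; pos6(id75) recv 48: drop; pos0(id97) recv 75: drop
Round 2: pos2(id92) recv 97: fwd; pos4(id27) recv 92: fwd; pos5(id48) recv 29: drop
Round 3: pos3(id29) recv 97: fwd; pos5(id48) recv 92: fwd
After round 3: 2 messages still in flight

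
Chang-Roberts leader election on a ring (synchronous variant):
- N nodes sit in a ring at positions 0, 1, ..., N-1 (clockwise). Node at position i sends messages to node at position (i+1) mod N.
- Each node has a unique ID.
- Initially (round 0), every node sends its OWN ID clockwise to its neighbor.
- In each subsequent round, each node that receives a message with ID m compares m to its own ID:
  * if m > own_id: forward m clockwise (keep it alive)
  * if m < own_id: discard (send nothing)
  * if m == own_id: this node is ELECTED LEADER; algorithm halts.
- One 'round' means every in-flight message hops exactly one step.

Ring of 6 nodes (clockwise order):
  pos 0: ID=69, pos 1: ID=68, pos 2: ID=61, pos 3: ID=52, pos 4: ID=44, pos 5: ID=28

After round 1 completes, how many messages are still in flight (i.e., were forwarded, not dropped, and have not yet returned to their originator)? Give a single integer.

Round 1: pos1(id68) recv 69: fwd; pos2(id61) recv 68: fwd; pos3(id52) recv 61: fwd; pos4(id44) recv 52: fwd; pos5(id28) recv 44: fwd; pos0(id69) recv 28: drop
After round 1: 5 messages still in flight

Answer: 5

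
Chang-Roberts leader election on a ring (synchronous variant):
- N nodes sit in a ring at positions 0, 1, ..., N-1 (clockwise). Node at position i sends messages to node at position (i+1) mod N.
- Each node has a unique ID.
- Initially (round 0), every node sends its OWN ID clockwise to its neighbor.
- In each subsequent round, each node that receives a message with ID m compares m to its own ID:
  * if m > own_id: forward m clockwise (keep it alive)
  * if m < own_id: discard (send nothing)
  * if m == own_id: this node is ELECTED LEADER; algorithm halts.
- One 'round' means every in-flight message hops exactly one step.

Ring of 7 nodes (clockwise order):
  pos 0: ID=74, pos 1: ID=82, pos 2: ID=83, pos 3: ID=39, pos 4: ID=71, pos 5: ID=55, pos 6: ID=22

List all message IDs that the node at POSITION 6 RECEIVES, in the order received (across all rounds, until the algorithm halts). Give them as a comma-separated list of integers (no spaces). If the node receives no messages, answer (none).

Answer: 55,71,83

Derivation:
Round 1: pos1(id82) recv 74: drop; pos2(id83) recv 82: drop; pos3(id39) recv 83: fwd; pos4(id71) recv 39: drop; pos5(id55) recv 71: fwd; pos6(id22) recv 55: fwd; pos0(id74) recv 22: drop
Round 2: pos4(id71) recv 83: fwd; pos6(id22) recv 71: fwd; pos0(id74) recv 55: drop
Round 3: pos5(id55) recv 83: fwd; pos0(id74) recv 71: drop
Round 4: pos6(id22) recv 83: fwd
Round 5: pos0(id74) recv 83: fwd
Round 6: pos1(id82) recv 83: fwd
Round 7: pos2(id83) recv 83: ELECTED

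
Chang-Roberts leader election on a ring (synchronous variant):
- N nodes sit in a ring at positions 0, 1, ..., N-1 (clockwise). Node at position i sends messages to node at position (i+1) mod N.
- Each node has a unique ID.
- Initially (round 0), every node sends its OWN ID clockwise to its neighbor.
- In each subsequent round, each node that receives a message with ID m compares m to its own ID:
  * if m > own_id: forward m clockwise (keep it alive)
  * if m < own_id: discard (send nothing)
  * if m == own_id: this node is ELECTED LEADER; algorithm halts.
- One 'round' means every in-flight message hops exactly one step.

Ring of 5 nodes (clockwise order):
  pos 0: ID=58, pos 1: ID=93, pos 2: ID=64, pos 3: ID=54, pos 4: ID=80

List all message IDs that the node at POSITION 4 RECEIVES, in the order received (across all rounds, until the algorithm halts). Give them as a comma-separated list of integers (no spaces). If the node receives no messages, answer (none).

Round 1: pos1(id93) recv 58: drop; pos2(id64) recv 93: fwd; pos3(id54) recv 64: fwd; pos4(id80) recv 54: drop; pos0(id58) recv 80: fwd
Round 2: pos3(id54) recv 93: fwd; pos4(id80) recv 64: drop; pos1(id93) recv 80: drop
Round 3: pos4(id80) recv 93: fwd
Round 4: pos0(id58) recv 93: fwd
Round 5: pos1(id93) recv 93: ELECTED

Answer: 54,64,93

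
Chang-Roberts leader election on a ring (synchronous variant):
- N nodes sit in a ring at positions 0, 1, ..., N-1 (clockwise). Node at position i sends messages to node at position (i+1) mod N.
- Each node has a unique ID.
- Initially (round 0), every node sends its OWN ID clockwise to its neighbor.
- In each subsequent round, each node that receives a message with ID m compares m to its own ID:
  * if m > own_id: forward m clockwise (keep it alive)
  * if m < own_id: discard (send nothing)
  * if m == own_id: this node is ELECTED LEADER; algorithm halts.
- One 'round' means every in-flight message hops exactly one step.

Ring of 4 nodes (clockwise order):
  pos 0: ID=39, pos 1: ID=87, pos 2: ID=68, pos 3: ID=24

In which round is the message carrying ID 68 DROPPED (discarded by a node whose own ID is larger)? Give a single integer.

Round 1: pos1(id87) recv 39: drop; pos2(id68) recv 87: fwd; pos3(id24) recv 68: fwd; pos0(id39) recv 24: drop
Round 2: pos3(id24) recv 87: fwd; pos0(id39) recv 68: fwd
Round 3: pos0(id39) recv 87: fwd; pos1(id87) recv 68: drop
Round 4: pos1(id87) recv 87: ELECTED
Message ID 68 originates at pos 2; dropped at pos 1 in round 3

Answer: 3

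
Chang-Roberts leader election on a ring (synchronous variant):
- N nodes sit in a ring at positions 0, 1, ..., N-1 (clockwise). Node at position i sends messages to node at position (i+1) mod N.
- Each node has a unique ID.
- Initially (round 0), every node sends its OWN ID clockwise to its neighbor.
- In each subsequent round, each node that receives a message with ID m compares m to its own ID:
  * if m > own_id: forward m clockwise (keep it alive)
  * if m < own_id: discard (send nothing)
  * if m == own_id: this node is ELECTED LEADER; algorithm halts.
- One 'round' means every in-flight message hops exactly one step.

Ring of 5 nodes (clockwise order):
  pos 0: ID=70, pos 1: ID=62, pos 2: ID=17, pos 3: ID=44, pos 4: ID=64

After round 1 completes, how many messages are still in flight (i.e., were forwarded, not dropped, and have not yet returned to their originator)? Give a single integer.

Round 1: pos1(id62) recv 70: fwd; pos2(id17) recv 62: fwd; pos3(id44) recv 17: drop; pos4(id64) recv 44: drop; pos0(id70) recv 64: drop
After round 1: 2 messages still in flight

Answer: 2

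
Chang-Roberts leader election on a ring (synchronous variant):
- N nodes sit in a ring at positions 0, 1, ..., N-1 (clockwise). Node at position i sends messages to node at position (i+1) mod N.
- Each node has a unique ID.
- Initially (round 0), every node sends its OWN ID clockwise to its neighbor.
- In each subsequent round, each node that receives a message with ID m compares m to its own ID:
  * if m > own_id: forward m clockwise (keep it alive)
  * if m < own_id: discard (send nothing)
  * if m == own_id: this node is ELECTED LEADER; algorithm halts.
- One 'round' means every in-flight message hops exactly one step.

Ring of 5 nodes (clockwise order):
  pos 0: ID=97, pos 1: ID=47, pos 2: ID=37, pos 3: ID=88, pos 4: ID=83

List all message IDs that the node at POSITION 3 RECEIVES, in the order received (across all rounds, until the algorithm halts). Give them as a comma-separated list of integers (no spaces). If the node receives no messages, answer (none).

Answer: 37,47,97

Derivation:
Round 1: pos1(id47) recv 97: fwd; pos2(id37) recv 47: fwd; pos3(id88) recv 37: drop; pos4(id83) recv 88: fwd; pos0(id97) recv 83: drop
Round 2: pos2(id37) recv 97: fwd; pos3(id88) recv 47: drop; pos0(id97) recv 88: drop
Round 3: pos3(id88) recv 97: fwd
Round 4: pos4(id83) recv 97: fwd
Round 5: pos0(id97) recv 97: ELECTED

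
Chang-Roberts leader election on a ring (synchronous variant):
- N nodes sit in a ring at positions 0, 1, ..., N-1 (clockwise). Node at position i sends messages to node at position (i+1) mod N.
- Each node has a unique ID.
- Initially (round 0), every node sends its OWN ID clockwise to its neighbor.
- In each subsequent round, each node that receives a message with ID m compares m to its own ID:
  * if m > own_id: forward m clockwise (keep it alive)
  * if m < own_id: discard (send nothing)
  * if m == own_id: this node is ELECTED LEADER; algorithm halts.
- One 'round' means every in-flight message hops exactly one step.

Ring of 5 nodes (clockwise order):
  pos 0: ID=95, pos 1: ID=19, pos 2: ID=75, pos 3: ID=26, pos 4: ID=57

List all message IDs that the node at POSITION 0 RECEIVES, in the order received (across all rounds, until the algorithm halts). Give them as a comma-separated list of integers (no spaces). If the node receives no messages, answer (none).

Answer: 57,75,95

Derivation:
Round 1: pos1(id19) recv 95: fwd; pos2(id75) recv 19: drop; pos3(id26) recv 75: fwd; pos4(id57) recv 26: drop; pos0(id95) recv 57: drop
Round 2: pos2(id75) recv 95: fwd; pos4(id57) recv 75: fwd
Round 3: pos3(id26) recv 95: fwd; pos0(id95) recv 75: drop
Round 4: pos4(id57) recv 95: fwd
Round 5: pos0(id95) recv 95: ELECTED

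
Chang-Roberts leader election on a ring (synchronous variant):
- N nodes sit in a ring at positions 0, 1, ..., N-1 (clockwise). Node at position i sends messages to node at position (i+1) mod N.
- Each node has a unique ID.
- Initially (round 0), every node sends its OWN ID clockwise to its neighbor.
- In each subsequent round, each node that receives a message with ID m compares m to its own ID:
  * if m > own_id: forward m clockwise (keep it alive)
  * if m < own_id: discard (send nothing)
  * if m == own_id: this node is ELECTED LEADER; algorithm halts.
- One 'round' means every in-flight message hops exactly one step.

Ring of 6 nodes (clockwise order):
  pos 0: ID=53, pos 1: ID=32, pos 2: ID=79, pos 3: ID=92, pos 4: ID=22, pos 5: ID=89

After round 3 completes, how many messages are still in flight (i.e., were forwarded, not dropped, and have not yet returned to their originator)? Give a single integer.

Round 1: pos1(id32) recv 53: fwd; pos2(id79) recv 32: drop; pos3(id92) recv 79: drop; pos4(id22) recv 92: fwd; pos5(id89) recv 22: drop; pos0(id53) recv 89: fwd
Round 2: pos2(id79) recv 53: drop; pos5(id89) recv 92: fwd; pos1(id32) recv 89: fwd
Round 3: pos0(id53) recv 92: fwd; pos2(id79) recv 89: fwd
After round 3: 2 messages still in flight

Answer: 2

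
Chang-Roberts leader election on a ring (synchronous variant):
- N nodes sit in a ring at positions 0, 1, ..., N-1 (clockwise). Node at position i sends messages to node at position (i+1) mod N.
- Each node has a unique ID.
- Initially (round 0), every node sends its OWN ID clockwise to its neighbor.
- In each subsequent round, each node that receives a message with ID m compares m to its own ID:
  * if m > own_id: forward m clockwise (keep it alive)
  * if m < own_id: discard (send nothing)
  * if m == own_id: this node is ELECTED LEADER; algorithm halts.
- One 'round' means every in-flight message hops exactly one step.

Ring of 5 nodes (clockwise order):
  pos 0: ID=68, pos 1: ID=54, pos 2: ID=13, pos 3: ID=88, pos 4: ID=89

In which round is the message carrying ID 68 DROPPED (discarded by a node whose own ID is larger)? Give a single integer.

Answer: 3

Derivation:
Round 1: pos1(id54) recv 68: fwd; pos2(id13) recv 54: fwd; pos3(id88) recv 13: drop; pos4(id89) recv 88: drop; pos0(id68) recv 89: fwd
Round 2: pos2(id13) recv 68: fwd; pos3(id88) recv 54: drop; pos1(id54) recv 89: fwd
Round 3: pos3(id88) recv 68: drop; pos2(id13) recv 89: fwd
Round 4: pos3(id88) recv 89: fwd
Round 5: pos4(id89) recv 89: ELECTED
Message ID 68 originates at pos 0; dropped at pos 3 in round 3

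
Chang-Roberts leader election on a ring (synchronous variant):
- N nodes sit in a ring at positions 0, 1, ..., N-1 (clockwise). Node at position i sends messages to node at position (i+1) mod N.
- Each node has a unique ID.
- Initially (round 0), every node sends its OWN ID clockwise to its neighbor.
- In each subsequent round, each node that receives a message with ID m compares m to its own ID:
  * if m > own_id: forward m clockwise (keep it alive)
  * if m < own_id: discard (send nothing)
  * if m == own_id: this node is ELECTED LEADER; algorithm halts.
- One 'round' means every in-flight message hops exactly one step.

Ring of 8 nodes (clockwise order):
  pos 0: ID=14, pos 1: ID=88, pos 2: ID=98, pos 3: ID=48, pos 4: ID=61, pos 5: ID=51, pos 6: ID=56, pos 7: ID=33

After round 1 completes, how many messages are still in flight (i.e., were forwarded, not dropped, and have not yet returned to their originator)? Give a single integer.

Round 1: pos1(id88) recv 14: drop; pos2(id98) recv 88: drop; pos3(id48) recv 98: fwd; pos4(id61) recv 48: drop; pos5(id51) recv 61: fwd; pos6(id56) recv 51: drop; pos7(id33) recv 56: fwd; pos0(id14) recv 33: fwd
After round 1: 4 messages still in flight

Answer: 4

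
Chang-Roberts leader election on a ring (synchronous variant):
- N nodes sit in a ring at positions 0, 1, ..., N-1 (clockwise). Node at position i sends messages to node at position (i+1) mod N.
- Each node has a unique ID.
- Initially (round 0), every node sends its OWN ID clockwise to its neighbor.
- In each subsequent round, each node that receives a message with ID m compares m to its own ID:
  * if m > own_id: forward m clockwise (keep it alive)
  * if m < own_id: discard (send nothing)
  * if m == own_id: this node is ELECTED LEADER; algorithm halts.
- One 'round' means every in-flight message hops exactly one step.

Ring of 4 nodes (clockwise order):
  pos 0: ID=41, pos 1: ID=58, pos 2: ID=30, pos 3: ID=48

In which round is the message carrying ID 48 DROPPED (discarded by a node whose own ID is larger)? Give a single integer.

Round 1: pos1(id58) recv 41: drop; pos2(id30) recv 58: fwd; pos3(id48) recv 30: drop; pos0(id41) recv 48: fwd
Round 2: pos3(id48) recv 58: fwd; pos1(id58) recv 48: drop
Round 3: pos0(id41) recv 58: fwd
Round 4: pos1(id58) recv 58: ELECTED
Message ID 48 originates at pos 3; dropped at pos 1 in round 2

Answer: 2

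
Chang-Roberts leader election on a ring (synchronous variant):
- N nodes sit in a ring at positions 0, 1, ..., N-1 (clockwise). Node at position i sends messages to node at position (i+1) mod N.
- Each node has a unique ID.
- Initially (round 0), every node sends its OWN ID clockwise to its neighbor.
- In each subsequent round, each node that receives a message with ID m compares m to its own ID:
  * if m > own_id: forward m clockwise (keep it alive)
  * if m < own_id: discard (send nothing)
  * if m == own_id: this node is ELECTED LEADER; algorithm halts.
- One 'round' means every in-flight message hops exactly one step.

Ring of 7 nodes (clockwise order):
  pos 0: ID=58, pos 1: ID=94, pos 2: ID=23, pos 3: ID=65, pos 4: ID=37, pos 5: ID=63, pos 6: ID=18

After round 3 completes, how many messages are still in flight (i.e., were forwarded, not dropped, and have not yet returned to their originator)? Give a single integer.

Answer: 2

Derivation:
Round 1: pos1(id94) recv 58: drop; pos2(id23) recv 94: fwd; pos3(id65) recv 23: drop; pos4(id37) recv 65: fwd; pos5(id63) recv 37: drop; pos6(id18) recv 63: fwd; pos0(id58) recv 18: drop
Round 2: pos3(id65) recv 94: fwd; pos5(id63) recv 65: fwd; pos0(id58) recv 63: fwd
Round 3: pos4(id37) recv 94: fwd; pos6(id18) recv 65: fwd; pos1(id94) recv 63: drop
After round 3: 2 messages still in flight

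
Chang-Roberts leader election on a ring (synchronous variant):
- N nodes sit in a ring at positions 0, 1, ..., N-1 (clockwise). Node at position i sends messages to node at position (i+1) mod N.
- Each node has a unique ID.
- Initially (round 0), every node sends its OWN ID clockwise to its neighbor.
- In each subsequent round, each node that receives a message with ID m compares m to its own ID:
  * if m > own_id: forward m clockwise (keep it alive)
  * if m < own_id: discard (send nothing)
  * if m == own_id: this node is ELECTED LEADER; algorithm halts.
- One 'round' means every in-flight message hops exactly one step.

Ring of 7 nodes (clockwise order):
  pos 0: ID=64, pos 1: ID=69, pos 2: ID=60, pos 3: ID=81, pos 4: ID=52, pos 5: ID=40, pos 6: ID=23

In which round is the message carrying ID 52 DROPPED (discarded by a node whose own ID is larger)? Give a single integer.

Round 1: pos1(id69) recv 64: drop; pos2(id60) recv 69: fwd; pos3(id81) recv 60: drop; pos4(id52) recv 81: fwd; pos5(id40) recv 52: fwd; pos6(id23) recv 40: fwd; pos0(id64) recv 23: drop
Round 2: pos3(id81) recv 69: drop; pos5(id40) recv 81: fwd; pos6(id23) recv 52: fwd; pos0(id64) recv 40: drop
Round 3: pos6(id23) recv 81: fwd; pos0(id64) recv 52: drop
Round 4: pos0(id64) recv 81: fwd
Round 5: pos1(id69) recv 81: fwd
Round 6: pos2(id60) recv 81: fwd
Round 7: pos3(id81) recv 81: ELECTED
Message ID 52 originates at pos 4; dropped at pos 0 in round 3

Answer: 3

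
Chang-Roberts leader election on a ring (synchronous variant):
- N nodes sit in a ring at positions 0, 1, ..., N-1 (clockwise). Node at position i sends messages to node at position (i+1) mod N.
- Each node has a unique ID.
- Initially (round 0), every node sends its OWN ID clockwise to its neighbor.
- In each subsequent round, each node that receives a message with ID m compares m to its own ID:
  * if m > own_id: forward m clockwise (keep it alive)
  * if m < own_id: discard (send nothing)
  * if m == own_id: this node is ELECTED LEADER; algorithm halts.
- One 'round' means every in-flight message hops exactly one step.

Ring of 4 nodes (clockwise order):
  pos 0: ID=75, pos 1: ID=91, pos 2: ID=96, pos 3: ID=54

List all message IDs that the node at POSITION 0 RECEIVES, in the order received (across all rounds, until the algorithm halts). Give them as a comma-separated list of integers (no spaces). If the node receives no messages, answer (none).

Answer: 54,96

Derivation:
Round 1: pos1(id91) recv 75: drop; pos2(id96) recv 91: drop; pos3(id54) recv 96: fwd; pos0(id75) recv 54: drop
Round 2: pos0(id75) recv 96: fwd
Round 3: pos1(id91) recv 96: fwd
Round 4: pos2(id96) recv 96: ELECTED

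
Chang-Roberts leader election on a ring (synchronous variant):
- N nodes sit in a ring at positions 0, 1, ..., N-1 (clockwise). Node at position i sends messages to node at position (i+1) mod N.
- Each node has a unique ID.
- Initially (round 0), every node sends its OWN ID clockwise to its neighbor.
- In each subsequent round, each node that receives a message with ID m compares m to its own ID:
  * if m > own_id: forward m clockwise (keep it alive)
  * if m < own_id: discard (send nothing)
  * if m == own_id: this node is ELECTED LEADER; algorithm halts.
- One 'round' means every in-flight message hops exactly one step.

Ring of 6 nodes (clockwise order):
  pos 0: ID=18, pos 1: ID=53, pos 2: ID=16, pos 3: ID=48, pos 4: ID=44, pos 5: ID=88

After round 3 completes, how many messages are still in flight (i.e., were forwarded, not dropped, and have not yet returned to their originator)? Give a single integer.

Answer: 2

Derivation:
Round 1: pos1(id53) recv 18: drop; pos2(id16) recv 53: fwd; pos3(id48) recv 16: drop; pos4(id44) recv 48: fwd; pos5(id88) recv 44: drop; pos0(id18) recv 88: fwd
Round 2: pos3(id48) recv 53: fwd; pos5(id88) recv 48: drop; pos1(id53) recv 88: fwd
Round 3: pos4(id44) recv 53: fwd; pos2(id16) recv 88: fwd
After round 3: 2 messages still in flight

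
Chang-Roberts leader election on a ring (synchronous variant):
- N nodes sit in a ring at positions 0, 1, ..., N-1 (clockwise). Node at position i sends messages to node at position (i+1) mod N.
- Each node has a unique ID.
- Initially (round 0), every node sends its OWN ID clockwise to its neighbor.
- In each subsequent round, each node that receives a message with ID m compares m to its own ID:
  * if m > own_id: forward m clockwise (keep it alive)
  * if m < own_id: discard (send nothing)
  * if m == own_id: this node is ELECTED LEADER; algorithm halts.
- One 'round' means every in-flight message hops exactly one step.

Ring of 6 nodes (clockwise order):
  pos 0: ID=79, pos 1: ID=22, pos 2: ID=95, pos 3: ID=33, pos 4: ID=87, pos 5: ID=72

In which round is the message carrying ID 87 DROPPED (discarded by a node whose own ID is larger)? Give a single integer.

Answer: 4

Derivation:
Round 1: pos1(id22) recv 79: fwd; pos2(id95) recv 22: drop; pos3(id33) recv 95: fwd; pos4(id87) recv 33: drop; pos5(id72) recv 87: fwd; pos0(id79) recv 72: drop
Round 2: pos2(id95) recv 79: drop; pos4(id87) recv 95: fwd; pos0(id79) recv 87: fwd
Round 3: pos5(id72) recv 95: fwd; pos1(id22) recv 87: fwd
Round 4: pos0(id79) recv 95: fwd; pos2(id95) recv 87: drop
Round 5: pos1(id22) recv 95: fwd
Round 6: pos2(id95) recv 95: ELECTED
Message ID 87 originates at pos 4; dropped at pos 2 in round 4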